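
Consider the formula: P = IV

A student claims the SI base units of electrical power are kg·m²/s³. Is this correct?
Units of each symbol in P = IV:
  I (current): A
  V (voltage, in volts): kg·m²/(s³·A)

Multiplying the contributions: [A] · [kg·m²/(s³·A)]
Adding exponents of each base unit: kg: 1, m: 2, s: -3
SI base units of electrical power: kg·m²/s³

The claimed units kg·m²/s³ match the derived units, so the claim is correct.

Answer: Yes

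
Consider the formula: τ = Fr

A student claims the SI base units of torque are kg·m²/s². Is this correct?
Units of each symbol in τ = Fr:
  F (force): kg·m/s²
  r (lever arm): m

Multiplying the contributions: [kg·m/s²] · [m]
Adding exponents of each base unit: kg: 1, m: 2, s: -2
SI base units of torque: kg·m²/s²

The claimed units kg·m²/s² match the derived units, so the claim is correct.

Answer: Yes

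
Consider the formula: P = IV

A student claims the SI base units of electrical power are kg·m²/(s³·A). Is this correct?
Units of each symbol in P = IV:
  I (current): A
  V (voltage, in volts): kg·m²/(s³·A)

Multiplying the contributions: [A] · [kg·m²/(s³·A)]
Adding exponents of each base unit: kg: 1, m: 2, s: -3
SI base units of electrical power: kg·m²/s³

The claimed units kg·m²/(s³·A) (exponents kg: 1, m: 2, s: -3, A: -1) do not match the derived units kg·m²/s³ (exponents kg: 1, m: 2, s: -3), so the claim is incorrect.

Answer: No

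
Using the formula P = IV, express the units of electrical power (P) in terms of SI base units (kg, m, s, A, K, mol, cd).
Units of each symbol in P = IV:
  I (current): A
  V (voltage, in volts): kg·m²/(s³·A)

Multiplying the contributions: [A] · [kg·m²/(s³·A)]
Adding exponents of each base unit: kg: 1, m: 2, s: -3
SI base units of electrical power: kg·m²/s³

Answer: kg·m²/s³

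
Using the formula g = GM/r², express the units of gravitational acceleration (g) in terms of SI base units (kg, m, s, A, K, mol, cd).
Units of each symbol in g = GM/r²:
  G (gravitational constant): m³/(kg·s²)
  M (mass): kg
  r (distance): m  → to the power 2 in the denominator, contributes 1/m²

Multiplying the contributions: [m³/(kg·s²)] · [kg] · [1/m²]
Adding exponents of each base unit: m: 1, s: -2
SI base units of gravitational acceleration: m/s²

Answer: m/s²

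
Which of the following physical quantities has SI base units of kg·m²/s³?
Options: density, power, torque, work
Checking the SI base units of each option:
  density (ρ = m/V): kg/m³  ✗
  power (P = W/t): kg·m²/s³  ✓ matches
  torque (τ = Fr): kg·m²/s²  ✗
  work (W = Fd): kg·m²/s²  ✗

Only power has units kg·m²/s³.

Answer: power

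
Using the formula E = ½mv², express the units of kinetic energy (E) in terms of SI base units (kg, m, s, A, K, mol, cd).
Units of each symbol in E = ½mv²:
  m (mass): kg
  v (speed): m/s  → to the power 2, contributes m²/s²
  The factor ½ is dimensionless.

Multiplying the contributions: [kg] · [m²/s²]
Adding exponents of each base unit: kg: 1, m: 2, s: -2
SI base units of kinetic energy: kg·m²/s²

Answer: kg·m²/s²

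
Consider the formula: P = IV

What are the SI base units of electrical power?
Units of each symbol in P = IV:
  I (current): A
  V (voltage, in volts): kg·m²/(s³·A)

Multiplying the contributions: [A] · [kg·m²/(s³·A)]
Adding exponents of each base unit: kg: 1, m: 2, s: -3
SI base units of electrical power: kg·m²/s³

Answer: kg·m²/s³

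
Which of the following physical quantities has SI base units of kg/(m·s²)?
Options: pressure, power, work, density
Checking the SI base units of each option:
  pressure (P = F/A): kg/(m·s²)  ✓ matches
  power (P = W/t): kg·m²/s³  ✗
  work (W = Fd): kg·m²/s²  ✗
  density (ρ = m/V): kg/m³  ✗

Only pressure has units kg/(m·s²).

Answer: pressure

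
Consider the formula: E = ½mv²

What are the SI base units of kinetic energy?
Units of each symbol in E = ½mv²:
  m (mass): kg
  v (speed): m/s  → to the power 2, contributes m²/s²
  The factor ½ is dimensionless.

Multiplying the contributions: [kg] · [m²/s²]
Adding exponents of each base unit: kg: 1, m: 2, s: -2
SI base units of kinetic energy: kg·m²/s²

Answer: kg·m²/s²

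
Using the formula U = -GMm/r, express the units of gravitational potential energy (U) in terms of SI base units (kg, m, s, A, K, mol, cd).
Units of each symbol in U = -GMm/r:
  G (gravitational constant): m³/(kg·s²)
  M (mass): kg
  m (mass): kg
  r (distance): m  → in the denominator, contributes 1/m
  The minus sign does not affect the units.

Multiplying the contributions: [m³/(kg·s²)] · [kg] · [kg] · [1/m]
Adding exponents of each base unit: kg: 1, m: 2, s: -2
SI base units of gravitational potential energy: kg·m²/s²

Answer: kg·m²/s²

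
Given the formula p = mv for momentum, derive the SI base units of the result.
Units of each symbol in p = mv:
  m (mass): kg
  v (velocity): m/s

Multiplying the contributions: [kg] · [m/s]
Adding exponents of each base unit: kg: 1, m: 1, s: -1
SI base units of momentum: kg·m/s

Answer: kg·m/s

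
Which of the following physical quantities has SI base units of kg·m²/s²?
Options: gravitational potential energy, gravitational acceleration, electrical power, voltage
Checking the SI base units of each option:
  gravitational potential energy (U = -GMm/r): kg·m²/s²  ✓ matches
  gravitational acceleration (g = GM/r²): m/s²  ✗
  electrical power (P = IV): kg·m²/s³  ✗
  voltage (V = IR): kg·m²/(s³·A)  ✗

Only gravitational potential energy has units kg·m²/s².

Answer: gravitational potential energy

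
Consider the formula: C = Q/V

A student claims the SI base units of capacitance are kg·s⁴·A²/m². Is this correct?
Units of each symbol in C = Q/V:
  Q (charge, in coulombs): s·A
  V (voltage, in volts): kg·m²/(s³·A)  → in the denominator, contributes s³·A/(kg·m²)

Multiplying the contributions: [s·A] · [s³·A/(kg·m²)]
Adding exponents of each base unit: kg: -1, m: -2, s: 4, A: 2
SI base units of capacitance: s⁴·A²/(kg·m²)

The claimed units kg·s⁴·A²/m² (exponents kg: 1, m: -2, s: 4, A: 2) do not match the derived units s⁴·A²/(kg·m²) (exponents kg: -1, m: -2, s: 4, A: 2), so the claim is incorrect.

Answer: No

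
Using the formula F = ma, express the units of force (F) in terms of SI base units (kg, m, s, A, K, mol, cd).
Units of each symbol in F = ma:
  m (mass): kg
  a (acceleration): m/s²

Multiplying the contributions: [kg] · [m/s²]
Adding exponents of each base unit: kg: 1, m: 1, s: -2
SI base units of force: kg·m/s²

Answer: kg·m/s²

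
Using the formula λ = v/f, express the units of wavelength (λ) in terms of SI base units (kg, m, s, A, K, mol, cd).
Units of each symbol in λ = v/f:
  v (wave speed): m/s
  f (frequency): 1/s  → in the denominator, contributes s

Multiplying the contributions: [m/s] · [s]
Adding exponents of each base unit: m: 1
SI base units of wavelength: m

Answer: m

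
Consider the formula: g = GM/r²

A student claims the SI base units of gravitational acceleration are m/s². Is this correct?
Units of each symbol in g = GM/r²:
  G (gravitational constant): m³/(kg·s²)
  M (mass): kg
  r (distance): m  → to the power 2 in the denominator, contributes 1/m²

Multiplying the contributions: [m³/(kg·s²)] · [kg] · [1/m²]
Adding exponents of each base unit: m: 1, s: -2
SI base units of gravitational acceleration: m/s²

The claimed units m/s² match the derived units, so the claim is correct.

Answer: Yes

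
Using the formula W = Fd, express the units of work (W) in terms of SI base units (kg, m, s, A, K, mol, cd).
Units of each symbol in W = Fd:
  F (force): kg·m/s²
  d (displacement): m

Multiplying the contributions: [kg·m/s²] · [m]
Adding exponents of each base unit: kg: 1, m: 2, s: -2
SI base units of work: kg·m²/s²

Answer: kg·m²/s²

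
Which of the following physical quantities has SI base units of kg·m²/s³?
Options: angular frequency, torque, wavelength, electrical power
Checking the SI base units of each option:
  angular frequency (ω = 2πf): 1/s  ✗
  torque (τ = Fr): kg·m²/s²  ✗
  wavelength (λ = v/f): m  ✗
  electrical power (P = IV): kg·m²/s³  ✓ matches

Only electrical power has units kg·m²/s³.

Answer: electrical power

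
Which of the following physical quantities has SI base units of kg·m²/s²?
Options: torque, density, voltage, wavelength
Checking the SI base units of each option:
  torque (τ = Fr): kg·m²/s²  ✓ matches
  density (ρ = m/V): kg/m³  ✗
  voltage (V = IR): kg·m²/(s³·A)  ✗
  wavelength (λ = v/f): m  ✗

Only torque has units kg·m²/s².

Answer: torque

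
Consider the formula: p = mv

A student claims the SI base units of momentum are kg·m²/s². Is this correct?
Units of each symbol in p = mv:
  m (mass): kg
  v (velocity): m/s

Multiplying the contributions: [kg] · [m/s]
Adding exponents of each base unit: kg: 1, m: 1, s: -1
SI base units of momentum: kg·m/s

The claimed units kg·m²/s² (exponents kg: 1, m: 2, s: -2) do not match the derived units kg·m/s (exponents kg: 1, m: 1, s: -1), so the claim is incorrect.

Answer: No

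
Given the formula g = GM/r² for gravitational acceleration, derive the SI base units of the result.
Units of each symbol in g = GM/r²:
  G (gravitational constant): m³/(kg·s²)
  M (mass): kg
  r (distance): m  → to the power 2 in the denominator, contributes 1/m²

Multiplying the contributions: [m³/(kg·s²)] · [kg] · [1/m²]
Adding exponents of each base unit: m: 1, s: -2
SI base units of gravitational acceleration: m/s²

Answer: m/s²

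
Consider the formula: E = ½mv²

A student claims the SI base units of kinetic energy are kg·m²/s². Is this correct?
Units of each symbol in E = ½mv²:
  m (mass): kg
  v (speed): m/s  → to the power 2, contributes m²/s²
  The factor ½ is dimensionless.

Multiplying the contributions: [kg] · [m²/s²]
Adding exponents of each base unit: kg: 1, m: 2, s: -2
SI base units of kinetic energy: kg·m²/s²

The claimed units kg·m²/s² match the derived units, so the claim is correct.

Answer: Yes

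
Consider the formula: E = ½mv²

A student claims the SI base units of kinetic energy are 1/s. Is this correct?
Units of each symbol in E = ½mv²:
  m (mass): kg
  v (speed): m/s  → to the power 2, contributes m²/s²
  The factor ½ is dimensionless.

Multiplying the contributions: [kg] · [m²/s²]
Adding exponents of each base unit: kg: 1, m: 2, s: -2
SI base units of kinetic energy: kg·m²/s²

The claimed units 1/s (exponents s: -1) do not match the derived units kg·m²/s² (exponents kg: 1, m: 2, s: -2), so the claim is incorrect.

Answer: No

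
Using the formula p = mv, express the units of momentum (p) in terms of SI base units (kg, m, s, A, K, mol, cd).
Units of each symbol in p = mv:
  m (mass): kg
  v (velocity): m/s

Multiplying the contributions: [kg] · [m/s]
Adding exponents of each base unit: kg: 1, m: 1, s: -1
SI base units of momentum: kg·m/s

Answer: kg·m/s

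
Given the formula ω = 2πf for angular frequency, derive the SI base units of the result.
Units of each symbol in ω = 2πf:
  f (frequency): 1/s
  The factor 2π is dimensionless.

Multiplying the contributions: [1/s]
Adding exponents of each base unit: s: -1
SI base units of angular frequency: 1/s

Answer: 1/s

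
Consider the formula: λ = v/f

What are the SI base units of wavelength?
Units of each symbol in λ = v/f:
  v (wave speed): m/s
  f (frequency): 1/s  → in the denominator, contributes s

Multiplying the contributions: [m/s] · [s]
Adding exponents of each base unit: m: 1
SI base units of wavelength: m

Answer: m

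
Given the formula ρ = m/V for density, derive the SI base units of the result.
Units of each symbol in ρ = m/V:
  m (mass): kg
  V (volume): m³  → in the denominator, contributes 1/m³

Multiplying the contributions: [kg] · [1/m³]
Adding exponents of each base unit: kg: 1, m: -3
SI base units of density: kg/m³

Answer: kg/m³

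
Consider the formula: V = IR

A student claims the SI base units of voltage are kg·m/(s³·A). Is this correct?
Units of each symbol in V = IR:
  I (current): A
  R (resistance, in ohms): kg·m²/(s³·A²)

Multiplying the contributions: [A] · [kg·m²/(s³·A²)]
Adding exponents of each base unit: kg: 1, m: 2, s: -3, A: -1
SI base units of voltage: kg·m²/(s³·A)

The claimed units kg·m/(s³·A) (exponents kg: 1, m: 1, s: -3, A: -1) do not match the derived units kg·m²/(s³·A) (exponents kg: 1, m: 2, s: -3, A: -1), so the claim is incorrect.

Answer: No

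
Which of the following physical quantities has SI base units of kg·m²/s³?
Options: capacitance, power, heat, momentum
Checking the SI base units of each option:
  capacitance (C = Q/V): s⁴·A²/(kg·m²)  ✗
  power (P = W/t): kg·m²/s³  ✓ matches
  heat (Q = mcΔT): kg·m²/s²  ✗
  momentum (p = mv): kg·m/s  ✗

Only power has units kg·m²/s³.

Answer: power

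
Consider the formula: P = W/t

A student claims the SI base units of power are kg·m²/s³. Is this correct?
Units of each symbol in P = W/t:
  W (work): kg·m²/s²
  t (time): s  → in the denominator, contributes 1/s

Multiplying the contributions: [kg·m²/s²] · [1/s]
Adding exponents of each base unit: kg: 1, m: 2, s: -3
SI base units of power: kg·m²/s³

The claimed units kg·m²/s³ match the derived units, so the claim is correct.

Answer: Yes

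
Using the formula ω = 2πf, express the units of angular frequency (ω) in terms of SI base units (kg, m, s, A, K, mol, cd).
Units of each symbol in ω = 2πf:
  f (frequency): 1/s
  The factor 2π is dimensionless.

Multiplying the contributions: [1/s]
Adding exponents of each base unit: s: -1
SI base units of angular frequency: 1/s

Answer: 1/s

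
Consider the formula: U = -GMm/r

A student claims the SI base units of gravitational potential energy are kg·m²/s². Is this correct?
Units of each symbol in U = -GMm/r:
  G (gravitational constant): m³/(kg·s²)
  M (mass): kg
  m (mass): kg
  r (distance): m  → in the denominator, contributes 1/m
  The minus sign does not affect the units.

Multiplying the contributions: [m³/(kg·s²)] · [kg] · [kg] · [1/m]
Adding exponents of each base unit: kg: 1, m: 2, s: -2
SI base units of gravitational potential energy: kg·m²/s²

The claimed units kg·m²/s² match the derived units, so the claim is correct.

Answer: Yes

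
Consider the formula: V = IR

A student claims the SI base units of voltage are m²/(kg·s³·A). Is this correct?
Units of each symbol in V = IR:
  I (current): A
  R (resistance, in ohms): kg·m²/(s³·A²)

Multiplying the contributions: [A] · [kg·m²/(s³·A²)]
Adding exponents of each base unit: kg: 1, m: 2, s: -3, A: -1
SI base units of voltage: kg·m²/(s³·A)

The claimed units m²/(kg·s³·A) (exponents kg: -1, m: 2, s: -3, A: -1) do not match the derived units kg·m²/(s³·A) (exponents kg: 1, m: 2, s: -3, A: -1), so the claim is incorrect.

Answer: No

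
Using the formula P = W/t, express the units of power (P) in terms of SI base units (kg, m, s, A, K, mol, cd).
Units of each symbol in P = W/t:
  W (work): kg·m²/s²
  t (time): s  → in the denominator, contributes 1/s

Multiplying the contributions: [kg·m²/s²] · [1/s]
Adding exponents of each base unit: kg: 1, m: 2, s: -3
SI base units of power: kg·m²/s³

Answer: kg·m²/s³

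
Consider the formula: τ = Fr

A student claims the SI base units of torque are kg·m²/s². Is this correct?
Units of each symbol in τ = Fr:
  F (force): kg·m/s²
  r (lever arm): m

Multiplying the contributions: [kg·m/s²] · [m]
Adding exponents of each base unit: kg: 1, m: 2, s: -2
SI base units of torque: kg·m²/s²

The claimed units kg·m²/s² match the derived units, so the claim is correct.

Answer: Yes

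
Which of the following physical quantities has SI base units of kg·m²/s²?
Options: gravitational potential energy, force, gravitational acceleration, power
Checking the SI base units of each option:
  gravitational potential energy (U = -GMm/r): kg·m²/s²  ✓ matches
  force (F = ma): kg·m/s²  ✗
  gravitational acceleration (g = GM/r²): m/s²  ✗
  power (P = W/t): kg·m²/s³  ✗

Only gravitational potential energy has units kg·m²/s².

Answer: gravitational potential energy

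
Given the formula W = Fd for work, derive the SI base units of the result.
Units of each symbol in W = Fd:
  F (force): kg·m/s²
  d (displacement): m

Multiplying the contributions: [kg·m/s²] · [m]
Adding exponents of each base unit: kg: 1, m: 2, s: -2
SI base units of work: kg·m²/s²

Answer: kg·m²/s²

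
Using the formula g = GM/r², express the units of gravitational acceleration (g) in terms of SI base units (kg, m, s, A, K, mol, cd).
Units of each symbol in g = GM/r²:
  G (gravitational constant): m³/(kg·s²)
  M (mass): kg
  r (distance): m  → to the power 2 in the denominator, contributes 1/m²

Multiplying the contributions: [m³/(kg·s²)] · [kg] · [1/m²]
Adding exponents of each base unit: m: 1, s: -2
SI base units of gravitational acceleration: m/s²

Answer: m/s²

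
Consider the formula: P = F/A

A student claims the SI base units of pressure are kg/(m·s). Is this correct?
Units of each symbol in P = F/A:
  F (force): kg·m/s²
  A (area): m²  → in the denominator, contributes 1/m²

Multiplying the contributions: [kg·m/s²] · [1/m²]
Adding exponents of each base unit: kg: 1, m: -1, s: -2
SI base units of pressure: kg/(m·s²)

The claimed units kg/(m·s) (exponents kg: 1, m: -1, s: -1) do not match the derived units kg/(m·s²) (exponents kg: 1, m: -1, s: -2), so the claim is incorrect.

Answer: No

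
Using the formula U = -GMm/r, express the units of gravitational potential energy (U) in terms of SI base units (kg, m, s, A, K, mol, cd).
Units of each symbol in U = -GMm/r:
  G (gravitational constant): m³/(kg·s²)
  M (mass): kg
  m (mass): kg
  r (distance): m  → in the denominator, contributes 1/m
  The minus sign does not affect the units.

Multiplying the contributions: [m³/(kg·s²)] · [kg] · [kg] · [1/m]
Adding exponents of each base unit: kg: 1, m: 2, s: -2
SI base units of gravitational potential energy: kg·m²/s²

Answer: kg·m²/s²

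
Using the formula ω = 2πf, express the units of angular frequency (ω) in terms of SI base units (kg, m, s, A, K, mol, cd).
Units of each symbol in ω = 2πf:
  f (frequency): 1/s
  The factor 2π is dimensionless.

Multiplying the contributions: [1/s]
Adding exponents of each base unit: s: -1
SI base units of angular frequency: 1/s

Answer: 1/s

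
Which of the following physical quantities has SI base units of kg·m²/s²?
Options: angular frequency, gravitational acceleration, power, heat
Checking the SI base units of each option:
  angular frequency (ω = 2πf): 1/s  ✗
  gravitational acceleration (g = GM/r²): m/s²  ✗
  power (P = W/t): kg·m²/s³  ✗
  heat (Q = mcΔT): kg·m²/s²  ✓ matches

Only heat has units kg·m²/s².

Answer: heat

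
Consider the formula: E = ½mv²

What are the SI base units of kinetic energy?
Units of each symbol in E = ½mv²:
  m (mass): kg
  v (speed): m/s  → to the power 2, contributes m²/s²
  The factor ½ is dimensionless.

Multiplying the contributions: [kg] · [m²/s²]
Adding exponents of each base unit: kg: 1, m: 2, s: -2
SI base units of kinetic energy: kg·m²/s²

Answer: kg·m²/s²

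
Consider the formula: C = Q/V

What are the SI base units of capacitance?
Units of each symbol in C = Q/V:
  Q (charge, in coulombs): s·A
  V (voltage, in volts): kg·m²/(s³·A)  → in the denominator, contributes s³·A/(kg·m²)

Multiplying the contributions: [s·A] · [s³·A/(kg·m²)]
Adding exponents of each base unit: kg: -1, m: -2, s: 4, A: 2
SI base units of capacitance: s⁴·A²/(kg·m²)

Answer: s⁴·A²/(kg·m²)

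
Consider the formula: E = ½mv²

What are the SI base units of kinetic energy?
Units of each symbol in E = ½mv²:
  m (mass): kg
  v (speed): m/s  → to the power 2, contributes m²/s²
  The factor ½ is dimensionless.

Multiplying the contributions: [kg] · [m²/s²]
Adding exponents of each base unit: kg: 1, m: 2, s: -2
SI base units of kinetic energy: kg·m²/s²

Answer: kg·m²/s²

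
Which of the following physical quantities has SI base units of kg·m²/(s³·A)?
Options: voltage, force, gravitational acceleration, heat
Checking the SI base units of each option:
  voltage (V = IR): kg·m²/(s³·A)  ✓ matches
  force (F = ma): kg·m/s²  ✗
  gravitational acceleration (g = GM/r²): m/s²  ✗
  heat (Q = mcΔT): kg·m²/s²  ✗

Only voltage has units kg·m²/(s³·A).

Answer: voltage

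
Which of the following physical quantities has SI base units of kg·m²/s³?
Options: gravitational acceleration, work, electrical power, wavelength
Checking the SI base units of each option:
  gravitational acceleration (g = GM/r²): m/s²  ✗
  work (W = Fd): kg·m²/s²  ✗
  electrical power (P = IV): kg·m²/s³  ✓ matches
  wavelength (λ = v/f): m  ✗

Only electrical power has units kg·m²/s³.

Answer: electrical power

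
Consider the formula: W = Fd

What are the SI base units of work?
Units of each symbol in W = Fd:
  F (force): kg·m/s²
  d (displacement): m

Multiplying the contributions: [kg·m/s²] · [m]
Adding exponents of each base unit: kg: 1, m: 2, s: -2
SI base units of work: kg·m²/s²

Answer: kg·m²/s²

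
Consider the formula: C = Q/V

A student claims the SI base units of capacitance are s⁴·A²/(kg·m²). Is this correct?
Units of each symbol in C = Q/V:
  Q (charge, in coulombs): s·A
  V (voltage, in volts): kg·m²/(s³·A)  → in the denominator, contributes s³·A/(kg·m²)

Multiplying the contributions: [s·A] · [s³·A/(kg·m²)]
Adding exponents of each base unit: kg: -1, m: -2, s: 4, A: 2
SI base units of capacitance: s⁴·A²/(kg·m²)

The claimed units s⁴·A²/(kg·m²) match the derived units, so the claim is correct.

Answer: Yes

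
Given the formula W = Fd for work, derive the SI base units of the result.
Units of each symbol in W = Fd:
  F (force): kg·m/s²
  d (displacement): m

Multiplying the contributions: [kg·m/s²] · [m]
Adding exponents of each base unit: kg: 1, m: 2, s: -2
SI base units of work: kg·m²/s²

Answer: kg·m²/s²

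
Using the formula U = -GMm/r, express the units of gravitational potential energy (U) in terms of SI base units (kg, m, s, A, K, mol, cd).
Units of each symbol in U = -GMm/r:
  G (gravitational constant): m³/(kg·s²)
  M (mass): kg
  m (mass): kg
  r (distance): m  → in the denominator, contributes 1/m
  The minus sign does not affect the units.

Multiplying the contributions: [m³/(kg·s²)] · [kg] · [kg] · [1/m]
Adding exponents of each base unit: kg: 1, m: 2, s: -2
SI base units of gravitational potential energy: kg·m²/s²

Answer: kg·m²/s²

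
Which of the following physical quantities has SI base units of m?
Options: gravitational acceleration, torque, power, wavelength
Checking the SI base units of each option:
  gravitational acceleration (g = GM/r²): m/s²  ✗
  torque (τ = Fr): kg·m²/s²  ✗
  power (P = W/t): kg·m²/s³  ✗
  wavelength (λ = v/f): m  ✓ matches

Only wavelength has units m.

Answer: wavelength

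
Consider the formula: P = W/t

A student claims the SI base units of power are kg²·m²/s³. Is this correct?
Units of each symbol in P = W/t:
  W (work): kg·m²/s²
  t (time): s  → in the denominator, contributes 1/s

Multiplying the contributions: [kg·m²/s²] · [1/s]
Adding exponents of each base unit: kg: 1, m: 2, s: -3
SI base units of power: kg·m²/s³

The claimed units kg²·m²/s³ (exponents kg: 2, m: 2, s: -3) do not match the derived units kg·m²/s³ (exponents kg: 1, m: 2, s: -3), so the claim is incorrect.

Answer: No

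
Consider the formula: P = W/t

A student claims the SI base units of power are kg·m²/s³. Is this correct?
Units of each symbol in P = W/t:
  W (work): kg·m²/s²
  t (time): s  → in the denominator, contributes 1/s

Multiplying the contributions: [kg·m²/s²] · [1/s]
Adding exponents of each base unit: kg: 1, m: 2, s: -3
SI base units of power: kg·m²/s³

The claimed units kg·m²/s³ match the derived units, so the claim is correct.

Answer: Yes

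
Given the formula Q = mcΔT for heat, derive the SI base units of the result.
Units of each symbol in Q = mcΔT:
  m (mass): kg
  c (specific heat capacity, in J/(kg·K)): m²/(s²·K)
  ΔT (temperature change): K

Multiplying the contributions: [kg] · [m²/(s²·K)] · [K]
Adding exponents of each base unit: kg: 1, m: 2, s: -2
SI base units of heat: kg·m²/s²

Answer: kg·m²/s²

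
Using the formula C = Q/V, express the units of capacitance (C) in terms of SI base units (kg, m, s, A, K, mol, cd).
Units of each symbol in C = Q/V:
  Q (charge, in coulombs): s·A
  V (voltage, in volts): kg·m²/(s³·A)  → in the denominator, contributes s³·A/(kg·m²)

Multiplying the contributions: [s·A] · [s³·A/(kg·m²)]
Adding exponents of each base unit: kg: -1, m: -2, s: 4, A: 2
SI base units of capacitance: s⁴·A²/(kg·m²)

Answer: s⁴·A²/(kg·m²)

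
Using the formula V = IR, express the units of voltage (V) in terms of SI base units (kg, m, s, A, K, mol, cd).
Units of each symbol in V = IR:
  I (current): A
  R (resistance, in ohms): kg·m²/(s³·A²)

Multiplying the contributions: [A] · [kg·m²/(s³·A²)]
Adding exponents of each base unit: kg: 1, m: 2, s: -3, A: -1
SI base units of voltage: kg·m²/(s³·A)

Answer: kg·m²/(s³·A)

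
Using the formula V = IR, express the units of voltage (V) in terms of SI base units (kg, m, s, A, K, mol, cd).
Units of each symbol in V = IR:
  I (current): A
  R (resistance, in ohms): kg·m²/(s³·A²)

Multiplying the contributions: [A] · [kg·m²/(s³·A²)]
Adding exponents of each base unit: kg: 1, m: 2, s: -3, A: -1
SI base units of voltage: kg·m²/(s³·A)

Answer: kg·m²/(s³·A)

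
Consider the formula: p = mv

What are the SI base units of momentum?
Units of each symbol in p = mv:
  m (mass): kg
  v (velocity): m/s

Multiplying the contributions: [kg] · [m/s]
Adding exponents of each base unit: kg: 1, m: 1, s: -1
SI base units of momentum: kg·m/s

Answer: kg·m/s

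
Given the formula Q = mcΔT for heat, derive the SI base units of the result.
Units of each symbol in Q = mcΔT:
  m (mass): kg
  c (specific heat capacity, in J/(kg·K)): m²/(s²·K)
  ΔT (temperature change): K

Multiplying the contributions: [kg] · [m²/(s²·K)] · [K]
Adding exponents of each base unit: kg: 1, m: 2, s: -2
SI base units of heat: kg·m²/s²

Answer: kg·m²/s²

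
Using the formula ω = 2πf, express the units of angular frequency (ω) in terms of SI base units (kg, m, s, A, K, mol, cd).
Units of each symbol in ω = 2πf:
  f (frequency): 1/s
  The factor 2π is dimensionless.

Multiplying the contributions: [1/s]
Adding exponents of each base unit: s: -1
SI base units of angular frequency: 1/s

Answer: 1/s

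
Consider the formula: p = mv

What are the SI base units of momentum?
Units of each symbol in p = mv:
  m (mass): kg
  v (velocity): m/s

Multiplying the contributions: [kg] · [m/s]
Adding exponents of each base unit: kg: 1, m: 1, s: -1
SI base units of momentum: kg·m/s

Answer: kg·m/s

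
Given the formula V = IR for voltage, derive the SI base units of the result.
Units of each symbol in V = IR:
  I (current): A
  R (resistance, in ohms): kg·m²/(s³·A²)

Multiplying the contributions: [A] · [kg·m²/(s³·A²)]
Adding exponents of each base unit: kg: 1, m: 2, s: -3, A: -1
SI base units of voltage: kg·m²/(s³·A)

Answer: kg·m²/(s³·A)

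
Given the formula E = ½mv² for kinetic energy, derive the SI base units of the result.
Units of each symbol in E = ½mv²:
  m (mass): kg
  v (speed): m/s  → to the power 2, contributes m²/s²
  The factor ½ is dimensionless.

Multiplying the contributions: [kg] · [m²/s²]
Adding exponents of each base unit: kg: 1, m: 2, s: -2
SI base units of kinetic energy: kg·m²/s²

Answer: kg·m²/s²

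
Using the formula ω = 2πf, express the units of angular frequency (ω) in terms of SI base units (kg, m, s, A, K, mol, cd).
Units of each symbol in ω = 2πf:
  f (frequency): 1/s
  The factor 2π is dimensionless.

Multiplying the contributions: [1/s]
Adding exponents of each base unit: s: -1
SI base units of angular frequency: 1/s

Answer: 1/s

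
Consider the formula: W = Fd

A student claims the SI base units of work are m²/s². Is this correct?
Units of each symbol in W = Fd:
  F (force): kg·m/s²
  d (displacement): m

Multiplying the contributions: [kg·m/s²] · [m]
Adding exponents of each base unit: kg: 1, m: 2, s: -2
SI base units of work: kg·m²/s²

The claimed units m²/s² (exponents m: 2, s: -2) do not match the derived units kg·m²/s² (exponents kg: 1, m: 2, s: -2), so the claim is incorrect.

Answer: No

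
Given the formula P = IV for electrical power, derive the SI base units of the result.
Units of each symbol in P = IV:
  I (current): A
  V (voltage, in volts): kg·m²/(s³·A)

Multiplying the contributions: [A] · [kg·m²/(s³·A)]
Adding exponents of each base unit: kg: 1, m: 2, s: -3
SI base units of electrical power: kg·m²/s³

Answer: kg·m²/s³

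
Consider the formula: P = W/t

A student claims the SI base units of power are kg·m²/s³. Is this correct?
Units of each symbol in P = W/t:
  W (work): kg·m²/s²
  t (time): s  → in the denominator, contributes 1/s

Multiplying the contributions: [kg·m²/s²] · [1/s]
Adding exponents of each base unit: kg: 1, m: 2, s: -3
SI base units of power: kg·m²/s³

The claimed units kg·m²/s³ match the derived units, so the claim is correct.

Answer: Yes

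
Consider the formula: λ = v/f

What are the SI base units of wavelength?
Units of each symbol in λ = v/f:
  v (wave speed): m/s
  f (frequency): 1/s  → in the denominator, contributes s

Multiplying the contributions: [m/s] · [s]
Adding exponents of each base unit: m: 1
SI base units of wavelength: m

Answer: m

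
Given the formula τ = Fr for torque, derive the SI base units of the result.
Units of each symbol in τ = Fr:
  F (force): kg·m/s²
  r (lever arm): m

Multiplying the contributions: [kg·m/s²] · [m]
Adding exponents of each base unit: kg: 1, m: 2, s: -2
SI base units of torque: kg·m²/s²

Answer: kg·m²/s²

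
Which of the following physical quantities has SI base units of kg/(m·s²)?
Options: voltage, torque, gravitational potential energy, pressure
Checking the SI base units of each option:
  voltage (V = IR): kg·m²/(s³·A)  ✗
  torque (τ = Fr): kg·m²/s²  ✗
  gravitational potential energy (U = -GMm/r): kg·m²/s²  ✗
  pressure (P = F/A): kg/(m·s²)  ✓ matches

Only pressure has units kg/(m·s²).

Answer: pressure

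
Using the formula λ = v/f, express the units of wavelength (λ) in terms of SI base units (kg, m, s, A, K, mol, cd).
Units of each symbol in λ = v/f:
  v (wave speed): m/s
  f (frequency): 1/s  → in the denominator, contributes s

Multiplying the contributions: [m/s] · [s]
Adding exponents of each base unit: m: 1
SI base units of wavelength: m

Answer: m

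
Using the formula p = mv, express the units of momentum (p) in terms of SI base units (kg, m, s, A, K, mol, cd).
Units of each symbol in p = mv:
  m (mass): kg
  v (velocity): m/s

Multiplying the contributions: [kg] · [m/s]
Adding exponents of each base unit: kg: 1, m: 1, s: -1
SI base units of momentum: kg·m/s

Answer: kg·m/s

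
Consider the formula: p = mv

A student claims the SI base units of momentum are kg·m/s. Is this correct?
Units of each symbol in p = mv:
  m (mass): kg
  v (velocity): m/s

Multiplying the contributions: [kg] · [m/s]
Adding exponents of each base unit: kg: 1, m: 1, s: -1
SI base units of momentum: kg·m/s

The claimed units kg·m/s match the derived units, so the claim is correct.

Answer: Yes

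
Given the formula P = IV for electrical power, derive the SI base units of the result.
Units of each symbol in P = IV:
  I (current): A
  V (voltage, in volts): kg·m²/(s³·A)

Multiplying the contributions: [A] · [kg·m²/(s³·A)]
Adding exponents of each base unit: kg: 1, m: 2, s: -3
SI base units of electrical power: kg·m²/s³

Answer: kg·m²/s³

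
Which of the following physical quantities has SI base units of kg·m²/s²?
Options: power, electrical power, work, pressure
Checking the SI base units of each option:
  power (P = W/t): kg·m²/s³  ✗
  electrical power (P = IV): kg·m²/s³  ✗
  work (W = Fd): kg·m²/s²  ✓ matches
  pressure (P = F/A): kg/(m·s²)  ✗

Only work has units kg·m²/s².

Answer: work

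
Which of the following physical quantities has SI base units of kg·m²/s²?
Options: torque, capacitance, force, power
Checking the SI base units of each option:
  torque (τ = Fr): kg·m²/s²  ✓ matches
  capacitance (C = Q/V): s⁴·A²/(kg·m²)  ✗
  force (F = ma): kg·m/s²  ✗
  power (P = W/t): kg·m²/s³  ✗

Only torque has units kg·m²/s².

Answer: torque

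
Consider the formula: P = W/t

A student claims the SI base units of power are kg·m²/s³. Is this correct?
Units of each symbol in P = W/t:
  W (work): kg·m²/s²
  t (time): s  → in the denominator, contributes 1/s

Multiplying the contributions: [kg·m²/s²] · [1/s]
Adding exponents of each base unit: kg: 1, m: 2, s: -3
SI base units of power: kg·m²/s³

The claimed units kg·m²/s³ match the derived units, so the claim is correct.

Answer: Yes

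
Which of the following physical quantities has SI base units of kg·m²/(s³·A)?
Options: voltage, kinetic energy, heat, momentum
Checking the SI base units of each option:
  voltage (V = IR): kg·m²/(s³·A)  ✓ matches
  kinetic energy (E = ½mv²): kg·m²/s²  ✗
  heat (Q = mcΔT): kg·m²/s²  ✗
  momentum (p = mv): kg·m/s  ✗

Only voltage has units kg·m²/(s³·A).

Answer: voltage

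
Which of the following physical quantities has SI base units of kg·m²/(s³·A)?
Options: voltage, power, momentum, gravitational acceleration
Checking the SI base units of each option:
  voltage (V = IR): kg·m²/(s³·A)  ✓ matches
  power (P = W/t): kg·m²/s³  ✗
  momentum (p = mv): kg·m/s  ✗
  gravitational acceleration (g = GM/r²): m/s²  ✗

Only voltage has units kg·m²/(s³·A).

Answer: voltage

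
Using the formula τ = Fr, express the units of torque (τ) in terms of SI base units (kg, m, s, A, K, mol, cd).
Units of each symbol in τ = Fr:
  F (force): kg·m/s²
  r (lever arm): m

Multiplying the contributions: [kg·m/s²] · [m]
Adding exponents of each base unit: kg: 1, m: 2, s: -2
SI base units of torque: kg·m²/s²

Answer: kg·m²/s²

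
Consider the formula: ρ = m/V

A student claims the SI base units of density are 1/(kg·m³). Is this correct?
Units of each symbol in ρ = m/V:
  m (mass): kg
  V (volume): m³  → in the denominator, contributes 1/m³

Multiplying the contributions: [kg] · [1/m³]
Adding exponents of each base unit: kg: 1, m: -3
SI base units of density: kg/m³

The claimed units 1/(kg·m³) (exponents kg: -1, m: -3) do not match the derived units kg/m³ (exponents kg: 1, m: -3), so the claim is incorrect.

Answer: No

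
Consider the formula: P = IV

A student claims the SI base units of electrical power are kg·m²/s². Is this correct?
Units of each symbol in P = IV:
  I (current): A
  V (voltage, in volts): kg·m²/(s³·A)

Multiplying the contributions: [A] · [kg·m²/(s³·A)]
Adding exponents of each base unit: kg: 1, m: 2, s: -3
SI base units of electrical power: kg·m²/s³

The claimed units kg·m²/s² (exponents kg: 1, m: 2, s: -2) do not match the derived units kg·m²/s³ (exponents kg: 1, m: 2, s: -3), so the claim is incorrect.

Answer: No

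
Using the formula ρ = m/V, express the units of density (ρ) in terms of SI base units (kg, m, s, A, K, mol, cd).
Units of each symbol in ρ = m/V:
  m (mass): kg
  V (volume): m³  → in the denominator, contributes 1/m³

Multiplying the contributions: [kg] · [1/m³]
Adding exponents of each base unit: kg: 1, m: -3
SI base units of density: kg/m³

Answer: kg/m³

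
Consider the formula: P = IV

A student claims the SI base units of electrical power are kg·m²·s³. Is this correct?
Units of each symbol in P = IV:
  I (current): A
  V (voltage, in volts): kg·m²/(s³·A)

Multiplying the contributions: [A] · [kg·m²/(s³·A)]
Adding exponents of each base unit: kg: 1, m: 2, s: -3
SI base units of electrical power: kg·m²/s³

The claimed units kg·m²·s³ (exponents kg: 1, m: 2, s: 3) do not match the derived units kg·m²/s³ (exponents kg: 1, m: 2, s: -3), so the claim is incorrect.

Answer: No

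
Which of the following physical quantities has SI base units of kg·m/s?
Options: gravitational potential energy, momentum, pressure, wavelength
Checking the SI base units of each option:
  gravitational potential energy (U = -GMm/r): kg·m²/s²  ✗
  momentum (p = mv): kg·m/s  ✓ matches
  pressure (P = F/A): kg/(m·s²)  ✗
  wavelength (λ = v/f): m  ✗

Only momentum has units kg·m/s.

Answer: momentum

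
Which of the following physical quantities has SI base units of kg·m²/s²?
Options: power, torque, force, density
Checking the SI base units of each option:
  power (P = W/t): kg·m²/s³  ✗
  torque (τ = Fr): kg·m²/s²  ✓ matches
  force (F = ma): kg·m/s²  ✗
  density (ρ = m/V): kg/m³  ✗

Only torque has units kg·m²/s².

Answer: torque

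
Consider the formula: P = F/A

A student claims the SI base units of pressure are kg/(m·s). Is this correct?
Units of each symbol in P = F/A:
  F (force): kg·m/s²
  A (area): m²  → in the denominator, contributes 1/m²

Multiplying the contributions: [kg·m/s²] · [1/m²]
Adding exponents of each base unit: kg: 1, m: -1, s: -2
SI base units of pressure: kg/(m·s²)

The claimed units kg/(m·s) (exponents kg: 1, m: -1, s: -1) do not match the derived units kg/(m·s²) (exponents kg: 1, m: -1, s: -2), so the claim is incorrect.

Answer: No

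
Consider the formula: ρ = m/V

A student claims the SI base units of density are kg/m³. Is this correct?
Units of each symbol in ρ = m/V:
  m (mass): kg
  V (volume): m³  → in the denominator, contributes 1/m³

Multiplying the contributions: [kg] · [1/m³]
Adding exponents of each base unit: kg: 1, m: -3
SI base units of density: kg/m³

The claimed units kg/m³ match the derived units, so the claim is correct.

Answer: Yes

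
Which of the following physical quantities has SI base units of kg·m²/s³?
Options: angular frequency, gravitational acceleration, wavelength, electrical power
Checking the SI base units of each option:
  angular frequency (ω = 2πf): 1/s  ✗
  gravitational acceleration (g = GM/r²): m/s²  ✗
  wavelength (λ = v/f): m  ✗
  electrical power (P = IV): kg·m²/s³  ✓ matches

Only electrical power has units kg·m²/s³.

Answer: electrical power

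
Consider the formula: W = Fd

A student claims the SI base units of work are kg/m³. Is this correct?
Units of each symbol in W = Fd:
  F (force): kg·m/s²
  d (displacement): m

Multiplying the contributions: [kg·m/s²] · [m]
Adding exponents of each base unit: kg: 1, m: 2, s: -2
SI base units of work: kg·m²/s²

The claimed units kg/m³ (exponents kg: 1, m: -3) do not match the derived units kg·m²/s² (exponents kg: 1, m: 2, s: -2), so the claim is incorrect.

Answer: No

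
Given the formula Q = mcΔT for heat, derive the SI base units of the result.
Units of each symbol in Q = mcΔT:
  m (mass): kg
  c (specific heat capacity, in J/(kg·K)): m²/(s²·K)
  ΔT (temperature change): K

Multiplying the contributions: [kg] · [m²/(s²·K)] · [K]
Adding exponents of each base unit: kg: 1, m: 2, s: -2
SI base units of heat: kg·m²/s²

Answer: kg·m²/s²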